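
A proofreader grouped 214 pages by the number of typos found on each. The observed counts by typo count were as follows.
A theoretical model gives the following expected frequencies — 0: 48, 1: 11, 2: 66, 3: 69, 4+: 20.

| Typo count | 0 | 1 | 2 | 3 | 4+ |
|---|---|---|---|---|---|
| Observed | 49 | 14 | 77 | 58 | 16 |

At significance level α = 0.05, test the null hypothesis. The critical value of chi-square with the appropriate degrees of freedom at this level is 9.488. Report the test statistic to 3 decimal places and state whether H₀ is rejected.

5.226; do not reject

0: (49 − 48)²/48 = 1/48 = 0.0208
1: (14 − 11)²/11 = 9/11 = 0.8182
2: (77 − 66)²/66 = 121/66 = 1.8333
3: (58 − 69)²/69 = 121/69 = 1.7536
4+: (16 − 20)²/20 = 16/20 = 0.8000
Sum = 5.226
df = 4. Since 5.226 < 9.488, we do not reject H₀.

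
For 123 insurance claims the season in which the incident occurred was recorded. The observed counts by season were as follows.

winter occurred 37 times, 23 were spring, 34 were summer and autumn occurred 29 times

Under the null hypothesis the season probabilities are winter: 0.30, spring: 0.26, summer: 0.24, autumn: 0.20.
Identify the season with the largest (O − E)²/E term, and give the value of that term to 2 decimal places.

Expected counts E_i = n·p_i: 123×0.30 = 36.9, 123×0.26 = 31.98, 123×0.24 = 29.52, 123×0.20 = 24.6.
cat         O        E   (O−E)²/E
winter     37     36.9      0.000
spring     23    31.98      2.522
summer     34    29.52      0.680
autumn     29     24.6      0.787
The largest term is for spring: 2.52.

spring, 2.52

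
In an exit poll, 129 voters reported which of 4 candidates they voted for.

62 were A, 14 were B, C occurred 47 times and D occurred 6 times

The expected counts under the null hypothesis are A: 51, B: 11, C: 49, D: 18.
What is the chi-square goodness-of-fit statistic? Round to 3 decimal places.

cat         O        E   (O−E)²/E
A          62       51     2.3725
B          14       11     0.8182
C          47       49     0.0816
D           6       18     8.0000
Sum = 11.272

11.272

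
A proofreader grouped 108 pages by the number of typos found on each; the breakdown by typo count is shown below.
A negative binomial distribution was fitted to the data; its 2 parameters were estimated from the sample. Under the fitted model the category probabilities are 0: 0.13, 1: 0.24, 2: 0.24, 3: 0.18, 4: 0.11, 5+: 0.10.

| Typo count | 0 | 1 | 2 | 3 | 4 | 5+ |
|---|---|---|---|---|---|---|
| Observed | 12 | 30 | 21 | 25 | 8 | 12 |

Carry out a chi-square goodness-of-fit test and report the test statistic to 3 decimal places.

Expected counts E_i = n·p_i: 108×0.13 = 14.04, 108×0.24 = 25.92, 108×0.24 = 25.92, 108×0.18 = 19.44, 108×0.11 = 11.88, 108×0.10 = 10.8.
cat         O        E   (O−E)²/E
0          12    14.04     0.2964
1          30    25.92     0.6422
2          21    25.92     0.9339
3          25    19.44     1.5902
4           8    11.88     1.2672
5+         12     10.8     0.1333
Sum = 4.863

4.863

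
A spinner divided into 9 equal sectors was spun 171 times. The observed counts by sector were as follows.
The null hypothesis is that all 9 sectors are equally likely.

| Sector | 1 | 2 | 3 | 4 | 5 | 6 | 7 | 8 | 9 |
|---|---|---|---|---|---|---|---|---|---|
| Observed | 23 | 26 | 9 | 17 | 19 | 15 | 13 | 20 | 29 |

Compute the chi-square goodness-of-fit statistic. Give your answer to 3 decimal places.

16.947

Expected count for each of the 9 categories: 171/9 = 19.
cat         O        E   (O−E)²/E
1          23       19     0.8421
2          26       19     2.5789
3           9       19     5.2632
4          17       19     0.2105
5          19       19     0.0000
6          15       19     0.8421
7          13       19     1.8947
8          20       19     0.0526
9          29       19     5.2632
Sum = 16.947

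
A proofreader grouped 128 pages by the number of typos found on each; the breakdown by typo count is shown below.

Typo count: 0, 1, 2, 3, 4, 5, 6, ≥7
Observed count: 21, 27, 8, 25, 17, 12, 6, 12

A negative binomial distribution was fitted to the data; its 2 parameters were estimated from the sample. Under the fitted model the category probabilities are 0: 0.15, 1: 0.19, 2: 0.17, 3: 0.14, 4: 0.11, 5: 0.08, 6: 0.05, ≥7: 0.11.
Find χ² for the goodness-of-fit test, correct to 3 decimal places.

13.203

Expected counts E_i = n·p_i: 128×0.15 = 19.2, 128×0.19 = 24.32, 128×0.17 = 21.76, 128×0.14 = 17.92, 128×0.11 = 14.08, 128×0.08 = 10.24, 128×0.05 = 6.4, 128×0.11 = 14.08.
χ² = (21−19.2)²/19.2 + (27−24.32)²/24.32 + (8−21.76)²/21.76 + (25−17.92)²/17.92 + (17−14.08)²/14.08 + (12−10.24)²/10.24 + (6−6.4)²/6.4 + (12−14.08)²/14.08
   = 0.1688 + 0.2953 + 8.7012 + 2.7972 + 0.6056 + 0.3025 + 0.0250 + 0.3073
Sum = 13.203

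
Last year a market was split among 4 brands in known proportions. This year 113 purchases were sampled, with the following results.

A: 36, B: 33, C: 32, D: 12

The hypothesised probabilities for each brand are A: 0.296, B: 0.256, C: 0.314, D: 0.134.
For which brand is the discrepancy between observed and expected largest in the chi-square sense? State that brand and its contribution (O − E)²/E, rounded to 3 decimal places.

Expected counts E_i = n·p_i: 113×0.296 = 33.448, 113×0.256 = 28.928, 113×0.314 = 35.482, 113×0.134 = 15.142.
cat         O        E   (O−E)²/E
A          36   33.448     0.1947
B          33   28.928     0.5732
C          32   35.482     0.3417
D          12   15.142     0.6520
The largest term is for D: 0.652.

D, 0.652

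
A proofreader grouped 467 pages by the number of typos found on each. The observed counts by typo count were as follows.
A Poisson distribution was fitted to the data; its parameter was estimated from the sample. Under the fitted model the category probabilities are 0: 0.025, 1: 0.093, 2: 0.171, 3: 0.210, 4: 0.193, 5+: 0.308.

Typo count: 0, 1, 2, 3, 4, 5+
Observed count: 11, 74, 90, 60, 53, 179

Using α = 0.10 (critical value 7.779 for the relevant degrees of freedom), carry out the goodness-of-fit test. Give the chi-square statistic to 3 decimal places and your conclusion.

61.515; reject

Expected counts E_i = n·p_i: 467×0.025 = 11.675, 467×0.093 = 43.431, 467×0.171 = 79.857, 467×0.210 = 98.07, 467×0.193 = 90.131, 467×0.308 = 143.836.
χ² = (11−11.675)²/11.675 + (74−43.431)²/43.431 + (90−79.857)²/79.857 + (60−98.07)²/98.07 + (53−90.131)²/90.131 + (179−143.836)²/143.836
   = 0.0390 + 21.5161 + 1.2883 + 14.7785 + 15.2967 + 8.5966
Sum = 61.515
df = 4. Since 61.515 > 7.779, we reject H₀.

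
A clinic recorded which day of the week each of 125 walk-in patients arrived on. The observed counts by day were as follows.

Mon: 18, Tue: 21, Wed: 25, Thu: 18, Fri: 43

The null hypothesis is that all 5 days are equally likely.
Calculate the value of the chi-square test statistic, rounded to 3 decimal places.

Expected count for each of the 5 categories: 125/5 = 25.
χ² = (18−25)²/25 + (21−25)²/25 + (25−25)²/25 + (18−25)²/25 + (43−25)²/25
   = 1.9600 + 0.6400 + 0.0000 + 1.9600 + 12.9600
Sum = 17.520

17.520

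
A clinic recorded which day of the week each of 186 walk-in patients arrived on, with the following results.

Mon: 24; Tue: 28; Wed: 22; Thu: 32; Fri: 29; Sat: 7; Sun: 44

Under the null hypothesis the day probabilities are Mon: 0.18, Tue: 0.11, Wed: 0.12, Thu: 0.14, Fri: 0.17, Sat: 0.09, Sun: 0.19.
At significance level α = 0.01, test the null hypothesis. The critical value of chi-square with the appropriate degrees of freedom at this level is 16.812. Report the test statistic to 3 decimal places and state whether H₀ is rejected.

14.838; do not reject

Expected counts E_i = n·p_i: 186×0.18 = 33.48, 186×0.11 = 20.46, 186×0.12 = 22.32, 186×0.14 = 26.04, 186×0.17 = 31.62, 186×0.09 = 16.74, 186×0.19 = 35.34.
Mon: (24 − 33.48)²/33.48 = 89.8704/33.48 = 2.6843
Tue: (28 − 20.46)²/20.46 = 56.8516/20.46 = 2.7787
Wed: (22 − 22.32)²/22.32 = 0.1024/22.32 = 0.0046
Thu: (32 − 26.04)²/26.04 = 35.5216/26.04 = 1.3641
Fri: (29 − 31.62)²/31.62 = 6.8644/31.62 = 0.2171
Sat: (7 − 16.74)²/16.74 = 94.8676/16.74 = 5.6671
Sun: (44 − 35.34)²/35.34 = 74.9956/35.34 = 2.1221
Sum = 14.838
df = 6. Since 14.838 < 16.812, we do not reject H₀.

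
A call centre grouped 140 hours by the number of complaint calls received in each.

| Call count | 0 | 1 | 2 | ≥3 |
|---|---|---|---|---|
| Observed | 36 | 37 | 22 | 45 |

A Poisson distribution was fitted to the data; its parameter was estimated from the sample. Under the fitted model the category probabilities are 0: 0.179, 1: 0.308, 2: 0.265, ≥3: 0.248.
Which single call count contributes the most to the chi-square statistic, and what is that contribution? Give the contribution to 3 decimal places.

2, 6.146

Expected counts E_i = n·p_i: 140×0.179 = 25.06, 140×0.308 = 43.12, 140×0.265 = 37.1, 140×0.248 = 34.72.
χ² = (36−25.06)²/25.06 + (37−43.12)²/43.12 + (22−37.1)²/37.1 + (45−34.72)²/34.72
   = 4.7759 + 0.8686 + 6.1458 + 3.0437
The largest term is for 2: 6.146.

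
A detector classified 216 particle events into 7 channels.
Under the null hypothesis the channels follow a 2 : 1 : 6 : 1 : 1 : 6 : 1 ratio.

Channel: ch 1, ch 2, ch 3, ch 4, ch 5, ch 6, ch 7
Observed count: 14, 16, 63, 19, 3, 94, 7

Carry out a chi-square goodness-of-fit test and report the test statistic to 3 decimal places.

Ratio total = 18. Expected counts: 216×2/18 = 24, 216×1/18 = 12, 216×6/18 = 72, 216×1/18 = 12, 216×1/18 = 12, 216×6/18 = 72, 216×1/18 = 12.
cat         O        E   (O−E)²/E
ch 1       14       24     4.1667
ch 2       16       12     1.3333
ch 3       63       72     1.1250
ch 4       19       12     4.0833
ch 5        3       12     6.7500
ch 6       94       72     6.7222
ch 7        7       12     2.0833
Sum = 26.264

26.264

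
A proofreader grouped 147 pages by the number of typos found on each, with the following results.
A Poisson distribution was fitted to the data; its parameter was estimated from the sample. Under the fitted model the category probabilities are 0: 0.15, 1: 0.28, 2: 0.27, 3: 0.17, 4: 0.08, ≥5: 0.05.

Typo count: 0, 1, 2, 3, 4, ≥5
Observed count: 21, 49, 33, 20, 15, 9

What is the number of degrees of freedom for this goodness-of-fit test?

There are k = 6 categories and 1 parameter estimated from the data, so df = 6 − 1 − 1 = 4.

4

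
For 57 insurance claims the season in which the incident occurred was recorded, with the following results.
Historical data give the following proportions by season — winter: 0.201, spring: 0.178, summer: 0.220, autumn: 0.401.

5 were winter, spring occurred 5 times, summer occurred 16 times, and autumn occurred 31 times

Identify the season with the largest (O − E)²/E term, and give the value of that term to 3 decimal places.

Expected counts E_i = n·p_i: 57×0.201 = 11.457, 57×0.178 = 10.146, 57×0.220 = 12.54, 57×0.401 = 22.857.
winter: (5 − 11.457)²/11.457 = 41.692849/11.457 = 3.6391
spring: (5 − 10.146)²/10.146 = 26.481316/10.146 = 2.6100
summer: (16 − 12.54)²/12.54 = 11.9716/12.54 = 0.9547
autumn: (31 − 22.857)²/22.857 = 66.308449/22.857 = 2.9010
The largest term is for winter: 3.639.

winter, 3.639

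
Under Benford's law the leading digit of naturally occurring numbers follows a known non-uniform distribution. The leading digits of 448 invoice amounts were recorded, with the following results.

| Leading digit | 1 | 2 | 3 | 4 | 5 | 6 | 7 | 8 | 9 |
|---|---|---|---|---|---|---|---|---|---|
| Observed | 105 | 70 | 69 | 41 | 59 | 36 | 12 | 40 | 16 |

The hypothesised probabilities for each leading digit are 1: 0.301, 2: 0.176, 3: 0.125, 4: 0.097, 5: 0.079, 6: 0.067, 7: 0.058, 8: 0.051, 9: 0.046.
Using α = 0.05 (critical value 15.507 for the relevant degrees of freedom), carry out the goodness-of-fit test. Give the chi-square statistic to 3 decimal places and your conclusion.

Expected counts E_i = n·p_i: 448×0.301 = 134.848, 448×0.176 = 78.848, 448×0.125 = 56, 448×0.097 = 43.456, 448×0.079 = 35.392, 448×0.067 = 30.016, 448×0.058 = 25.984, 448×0.051 = 22.848, 448×0.046 = 20.608.
cat         O        E   (O−E)²/E
1         105  134.848     6.6067
2          70   78.848     0.9929
3          69       56     3.0179
4          41   43.456     0.1388
5          59   35.392    15.7476
6          36   30.016     1.1930
7          12   25.984     7.5259
8          40   22.848    12.8760
9          16   20.608     1.0304
Sum = 49.129
df = 8. Since 49.129 > 15.507, we reject H₀.

49.129; reject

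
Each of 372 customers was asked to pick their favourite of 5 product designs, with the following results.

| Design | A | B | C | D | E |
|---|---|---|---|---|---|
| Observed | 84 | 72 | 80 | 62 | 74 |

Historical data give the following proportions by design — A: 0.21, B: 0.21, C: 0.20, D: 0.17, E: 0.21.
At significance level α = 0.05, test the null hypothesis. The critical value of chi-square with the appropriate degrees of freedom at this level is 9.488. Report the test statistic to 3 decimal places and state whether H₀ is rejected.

1.585; do not reject

Expected counts E_i = n·p_i: 372×0.21 = 78.12, 372×0.21 = 78.12, 372×0.20 = 74.4, 372×0.17 = 63.24, 372×0.21 = 78.12.
χ² = (84−78.12)²/78.12 + (72−78.12)²/78.12 + (80−74.4)²/74.4 + (62−63.24)²/63.24 + (74−78.12)²/78.12
   = 0.4426 + 0.4794 + 0.4215 + 0.0243 + 0.2173
Sum = 1.585
df = 4. Since 1.585 < 9.488, we do not reject H₀.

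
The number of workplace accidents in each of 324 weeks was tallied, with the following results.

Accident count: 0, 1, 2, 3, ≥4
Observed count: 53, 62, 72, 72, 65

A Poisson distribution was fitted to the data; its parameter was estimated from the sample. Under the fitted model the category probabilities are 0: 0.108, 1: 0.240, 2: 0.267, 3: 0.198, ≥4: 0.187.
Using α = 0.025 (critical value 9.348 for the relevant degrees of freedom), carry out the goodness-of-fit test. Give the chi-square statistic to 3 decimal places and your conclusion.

16.176; reject

Expected counts E_i = n·p_i: 324×0.108 = 34.992, 324×0.240 = 77.76, 324×0.267 = 86.508, 324×0.198 = 64.152, 324×0.187 = 60.588.
0: (53 − 34.992)²/34.992 = 324.288064/34.992 = 9.2675
1: (62 − 77.76)²/77.76 = 248.3776/77.76 = 3.1942
2: (72 − 86.508)²/86.508 = 210.482064/86.508 = 2.4331
3: (72 − 64.152)²/64.152 = 61.591104/64.152 = 0.9601
≥4: (65 − 60.588)²/60.588 = 19.465744/60.588 = 0.3213
Sum = 16.176
df = 3. Since 16.176 > 9.348, we reject H₀.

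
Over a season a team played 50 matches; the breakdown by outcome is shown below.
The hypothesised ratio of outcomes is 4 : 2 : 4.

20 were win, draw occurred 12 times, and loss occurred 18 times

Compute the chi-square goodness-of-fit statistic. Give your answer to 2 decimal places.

0.60

Ratio total = 10. Expected counts: 50×4/10 = 20, 50×2/10 = 10, 50×4/10 = 20.
χ² = (20−20)²/20 + (12−10)²/10 + (18−20)²/20
   = 0.000 + 0.400 + 0.200
Sum = 0.60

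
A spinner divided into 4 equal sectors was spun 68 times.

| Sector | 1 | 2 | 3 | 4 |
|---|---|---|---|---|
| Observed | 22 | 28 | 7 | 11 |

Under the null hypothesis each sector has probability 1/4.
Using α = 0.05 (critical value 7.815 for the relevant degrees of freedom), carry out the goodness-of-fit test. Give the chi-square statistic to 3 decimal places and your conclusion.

16.588; reject

Under H₀ each category has probability 1/4, so each expected count is 68/4 = 17.
1: (22 − 17)²/17 = 25/17 = 1.4706
2: (28 − 17)²/17 = 121/17 = 7.1176
3: (7 − 17)²/17 = 100/17 = 5.8824
4: (11 − 17)²/17 = 36/17 = 2.1176
Sum = 16.588
df = 3. Since 16.588 > 7.815, we reject H₀.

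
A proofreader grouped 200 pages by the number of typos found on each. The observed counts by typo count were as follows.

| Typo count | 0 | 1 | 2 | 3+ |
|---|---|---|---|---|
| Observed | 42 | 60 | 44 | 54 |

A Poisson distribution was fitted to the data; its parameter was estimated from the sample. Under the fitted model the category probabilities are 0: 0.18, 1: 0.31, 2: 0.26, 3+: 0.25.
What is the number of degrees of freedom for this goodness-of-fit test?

2

There are k = 4 categories and 1 parameter estimated from the data, so df = 4 − 1 − 1 = 2.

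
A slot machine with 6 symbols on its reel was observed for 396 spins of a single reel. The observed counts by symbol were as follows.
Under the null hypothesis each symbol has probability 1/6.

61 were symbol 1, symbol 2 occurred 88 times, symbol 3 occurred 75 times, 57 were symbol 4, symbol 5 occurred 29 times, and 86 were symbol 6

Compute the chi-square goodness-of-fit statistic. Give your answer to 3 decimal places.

36.970

Expected count for each of the 6 categories: 396/6 = 66.
cat           O        E   (O−E)²/E
symbol 1     61       66     0.3788
symbol 2     88       66     7.3333
symbol 3     75       66     1.2273
symbol 4     57       66     1.2273
symbol 5     29       66    20.7424
symbol 6     86       66     6.0606
Sum = 36.970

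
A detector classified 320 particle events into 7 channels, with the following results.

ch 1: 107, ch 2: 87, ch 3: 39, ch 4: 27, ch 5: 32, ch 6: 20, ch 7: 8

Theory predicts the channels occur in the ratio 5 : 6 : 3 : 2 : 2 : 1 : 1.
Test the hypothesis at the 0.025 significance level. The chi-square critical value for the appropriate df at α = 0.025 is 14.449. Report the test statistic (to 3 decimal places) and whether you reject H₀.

Ratio total = 20. Expected counts: 320×5/20 = 80, 320×6/20 = 96, 320×3/20 = 48, 320×2/20 = 32, 320×2/20 = 32, 320×1/20 = 16, 320×1/20 = 16.
χ² = (107−80)²/80 + (87−96)²/96 + (39−48)²/48 + (27−32)²/32 + (32−32)²/32 + (20−16)²/16 + (8−16)²/16
   = 9.1125 + 0.8438 + 1.6875 + 0.7813 + 0.0000 + 1.0000 + 4.0000
Sum = 17.425
df = 6. Since 17.425 > 14.449, we reject H₀.

17.425; reject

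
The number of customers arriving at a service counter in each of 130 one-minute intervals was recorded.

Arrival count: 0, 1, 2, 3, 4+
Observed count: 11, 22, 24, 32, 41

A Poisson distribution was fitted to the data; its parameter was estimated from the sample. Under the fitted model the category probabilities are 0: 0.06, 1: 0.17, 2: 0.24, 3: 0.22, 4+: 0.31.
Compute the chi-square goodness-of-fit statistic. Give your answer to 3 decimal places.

3.391

Expected counts E_i = n·p_i: 130×0.06 = 7.8, 130×0.17 = 22.1, 130×0.24 = 31.2, 130×0.22 = 28.6, 130×0.31 = 40.3.
χ² = (11−7.8)²/7.8 + (22−22.1)²/22.1 + (24−31.2)²/31.2 + (32−28.6)²/28.6 + (41−40.3)²/40.3
   = 1.3128 + 0.0005 + 1.6615 + 0.4042 + 0.0122
Sum = 3.391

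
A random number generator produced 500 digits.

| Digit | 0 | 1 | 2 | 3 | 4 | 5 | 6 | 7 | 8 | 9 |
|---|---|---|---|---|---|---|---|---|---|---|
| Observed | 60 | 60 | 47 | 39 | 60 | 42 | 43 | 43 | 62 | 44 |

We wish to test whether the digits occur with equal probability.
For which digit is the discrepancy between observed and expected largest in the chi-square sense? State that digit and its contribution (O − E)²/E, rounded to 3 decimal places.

8, 2.880

Under H₀ each category has probability 1/10, so each expected count is 500/10 = 50.
cat         O        E   (O−E)²/E
0          60       50     2.0000
1          60       50     2.0000
2          47       50     0.1800
3          39       50     2.4200
4          60       50     2.0000
5          42       50     1.2800
6          43       50     0.9800
7          43       50     0.9800
8          62       50     2.8800
9          44       50     0.7200
The largest term is for 8: 2.880.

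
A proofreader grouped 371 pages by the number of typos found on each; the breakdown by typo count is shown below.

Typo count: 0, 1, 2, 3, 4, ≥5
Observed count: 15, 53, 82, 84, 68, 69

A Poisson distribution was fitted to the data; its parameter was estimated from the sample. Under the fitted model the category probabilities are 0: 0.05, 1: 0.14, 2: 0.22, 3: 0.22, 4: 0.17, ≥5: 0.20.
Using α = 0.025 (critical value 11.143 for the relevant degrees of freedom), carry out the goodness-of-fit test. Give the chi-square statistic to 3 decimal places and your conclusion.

1.522; do not reject

Expected counts E_i = n·p_i: 371×0.05 = 18.55, 371×0.14 = 51.94, 371×0.22 = 81.62, 371×0.22 = 81.62, 371×0.17 = 63.07, 371×0.20 = 74.2.
χ² = (15−18.55)²/18.55 + (53−51.94)²/51.94 + (82−81.62)²/81.62 + (84−81.62)²/81.62 + (68−63.07)²/63.07 + (69−74.2)²/74.2
   = 0.6794 + 0.0216 + 0.0018 + 0.0694 + 0.3854 + 0.3644
Sum = 1.522
df = 4. Since 1.522 < 11.143, we do not reject H₀.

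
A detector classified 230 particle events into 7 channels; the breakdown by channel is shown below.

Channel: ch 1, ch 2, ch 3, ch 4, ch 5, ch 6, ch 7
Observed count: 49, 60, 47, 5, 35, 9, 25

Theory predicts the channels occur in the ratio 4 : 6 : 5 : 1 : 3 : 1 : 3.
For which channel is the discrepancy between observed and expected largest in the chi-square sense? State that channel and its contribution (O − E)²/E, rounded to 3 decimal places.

Ratio total = 23. Expected counts: 230×4/23 = 40, 230×6/23 = 60, 230×5/23 = 50, 230×1/23 = 10, 230×3/23 = 30, 230×1/23 = 10, 230×3/23 = 30.
χ² = (49−40)²/40 + (60−60)²/60 + (47−50)²/50 + (5−10)²/10 + (35−30)²/30 + (9−10)²/10 + (25−30)²/30
   = 2.0250 + 0.0000 + 0.1800 + 2.5000 + 0.8333 + 0.1000 + 0.8333
The largest term is for ch 4: 2.500.

ch 4, 2.500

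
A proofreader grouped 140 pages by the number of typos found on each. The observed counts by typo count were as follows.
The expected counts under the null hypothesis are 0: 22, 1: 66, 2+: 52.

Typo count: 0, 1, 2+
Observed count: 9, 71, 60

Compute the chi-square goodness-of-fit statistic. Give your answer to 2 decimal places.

cat         O        E   (O−E)²/E
0           9       22      7.682
1          71       66      0.379
2+         60       52      1.231
Sum = 9.29

9.29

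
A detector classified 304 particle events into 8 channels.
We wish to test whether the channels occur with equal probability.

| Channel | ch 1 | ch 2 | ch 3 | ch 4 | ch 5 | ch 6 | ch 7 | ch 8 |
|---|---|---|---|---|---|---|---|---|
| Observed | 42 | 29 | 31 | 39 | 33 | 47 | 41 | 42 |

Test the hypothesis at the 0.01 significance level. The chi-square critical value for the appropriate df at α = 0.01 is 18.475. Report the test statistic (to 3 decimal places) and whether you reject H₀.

Under H₀ each category has probability 1/8, so each expected count is 304/8 = 38.
χ² = (42−38)²/38 + (29−38)²/38 + (31−38)²/38 + (39−38)²/38 + (33−38)²/38 + (47−38)²/38 + (41−38)²/38 + (42−38)²/38
   = 0.4211 + 2.1316 + 1.2895 + 0.0263 + 0.6579 + 2.1316 + 0.2368 + 0.4211
Sum = 7.316
df = 7. Since 7.316 < 18.475, we do not reject H₀.

7.316; do not reject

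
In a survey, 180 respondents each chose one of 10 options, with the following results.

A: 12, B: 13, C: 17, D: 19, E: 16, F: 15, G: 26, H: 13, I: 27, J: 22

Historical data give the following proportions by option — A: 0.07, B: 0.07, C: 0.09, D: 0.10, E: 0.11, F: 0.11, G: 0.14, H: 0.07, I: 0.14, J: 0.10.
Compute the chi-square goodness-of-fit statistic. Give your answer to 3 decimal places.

3.085

Expected counts E_i = n·p_i: 180×0.07 = 12.6, 180×0.07 = 12.6, 180×0.09 = 16.2, 180×0.10 = 18, 180×0.11 = 19.8, 180×0.11 = 19.8, 180×0.14 = 25.2, 180×0.07 = 12.6, 180×0.14 = 25.2, 180×0.10 = 18.
cat         O        E   (O−E)²/E
A          12     12.6     0.0286
B          13     12.6     0.0127
C          17     16.2     0.0395
D          19       18     0.0556
E          16     19.8     0.7293
F          15     19.8     1.1636
G          26     25.2     0.0254
H          13     12.6     0.0127
I          27     25.2     0.1286
J          22       18     0.8889
Sum = 3.085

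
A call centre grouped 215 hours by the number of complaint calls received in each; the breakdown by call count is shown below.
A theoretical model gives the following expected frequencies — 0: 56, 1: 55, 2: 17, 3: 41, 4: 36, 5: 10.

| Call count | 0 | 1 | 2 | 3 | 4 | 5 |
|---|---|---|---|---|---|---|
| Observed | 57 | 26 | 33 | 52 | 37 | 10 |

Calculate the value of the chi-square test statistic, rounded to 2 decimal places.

33.35

0: (57 − 56)²/56 = 1/56 = 0.018
1: (26 − 55)²/55 = 841/55 = 15.291
2: (33 − 17)²/17 = 256/17 = 15.059
3: (52 − 41)²/41 = 121/41 = 2.951
4: (37 − 36)²/36 = 1/36 = 0.028
5: (10 − 10)²/10 = 0/10 = 0.000
Sum = 33.35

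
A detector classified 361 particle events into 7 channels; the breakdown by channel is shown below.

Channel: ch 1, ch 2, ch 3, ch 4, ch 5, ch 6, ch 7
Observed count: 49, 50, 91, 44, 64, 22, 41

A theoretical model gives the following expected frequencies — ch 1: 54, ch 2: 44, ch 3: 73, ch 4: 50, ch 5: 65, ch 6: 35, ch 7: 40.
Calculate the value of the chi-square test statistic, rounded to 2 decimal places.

11.31

χ² = (49−54)²/54 + (50−44)²/44 + (91−73)²/73 + (44−50)²/50 + (64−65)²/65 + (22−35)²/35 + (41−40)²/40
   = 0.463 + 0.818 + 4.438 + 0.720 + 0.015 + 4.829 + 0.025
Sum = 11.31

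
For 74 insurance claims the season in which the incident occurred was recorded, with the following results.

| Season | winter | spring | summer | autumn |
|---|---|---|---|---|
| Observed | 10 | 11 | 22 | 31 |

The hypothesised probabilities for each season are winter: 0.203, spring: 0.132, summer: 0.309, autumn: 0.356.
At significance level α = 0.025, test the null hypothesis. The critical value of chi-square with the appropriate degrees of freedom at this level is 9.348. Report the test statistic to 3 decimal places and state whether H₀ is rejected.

Expected counts E_i = n·p_i: 74×0.203 = 15.022, 74×0.132 = 9.768, 74×0.309 = 22.866, 74×0.356 = 26.344.
cat         O        E   (O−E)²/E
winter     10   15.022     1.6789
spring     11    9.768     0.1554
summer     22   22.866     0.0328
autumn     31   26.344     0.8229
Sum = 2.690
df = 3. Since 2.690 < 9.348, we do not reject H₀.

2.690; do not reject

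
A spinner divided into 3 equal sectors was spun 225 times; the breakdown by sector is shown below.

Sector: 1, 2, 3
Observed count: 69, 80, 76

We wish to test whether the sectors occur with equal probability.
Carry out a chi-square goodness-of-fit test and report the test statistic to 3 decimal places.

0.827

Expected count for each of the 3 categories: 225/3 = 75.
1: (69 − 75)²/75 = 36/75 = 0.4800
2: (80 − 75)²/75 = 25/75 = 0.3333
3: (76 − 75)²/75 = 1/75 = 0.0133
Sum = 0.827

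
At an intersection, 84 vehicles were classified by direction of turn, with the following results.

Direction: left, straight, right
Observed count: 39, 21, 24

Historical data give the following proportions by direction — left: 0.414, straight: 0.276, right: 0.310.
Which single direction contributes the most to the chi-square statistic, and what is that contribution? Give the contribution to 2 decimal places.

left, 0.51

Expected counts E_i = n·p_i: 84×0.414 = 34.776, 84×0.276 = 23.184, 84×0.310 = 26.04.
left: (39 − 34.776)²/34.776 = 17.842176/34.776 = 0.513
straight: (21 − 23.184)²/23.184 = 4.769856/23.184 = 0.206
right: (24 − 26.04)²/26.04 = 4.1616/26.04 = 0.160
The largest term is for left: 0.51.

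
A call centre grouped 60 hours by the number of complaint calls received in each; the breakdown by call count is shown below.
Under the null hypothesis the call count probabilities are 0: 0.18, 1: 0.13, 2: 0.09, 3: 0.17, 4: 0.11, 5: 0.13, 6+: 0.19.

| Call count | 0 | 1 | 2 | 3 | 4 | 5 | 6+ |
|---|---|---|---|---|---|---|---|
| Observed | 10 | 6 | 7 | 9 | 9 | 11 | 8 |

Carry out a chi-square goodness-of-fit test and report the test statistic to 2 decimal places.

4.29

Expected counts E_i = n·p_i: 60×0.18 = 10.8, 60×0.13 = 7.8, 60×0.09 = 5.4, 60×0.17 = 10.2, 60×0.11 = 6.6, 60×0.13 = 7.8, 60×0.19 = 11.4.
χ² = (10−10.8)²/10.8 + (6−7.8)²/7.8 + (7−5.4)²/5.4 + (9−10.2)²/10.2 + (9−6.6)²/6.6 + (11−7.8)²/7.8 + (8−11.4)²/11.4
   = 0.059 + 0.415 + 0.474 + 0.141 + 0.873 + 1.313 + 1.014
Sum = 4.29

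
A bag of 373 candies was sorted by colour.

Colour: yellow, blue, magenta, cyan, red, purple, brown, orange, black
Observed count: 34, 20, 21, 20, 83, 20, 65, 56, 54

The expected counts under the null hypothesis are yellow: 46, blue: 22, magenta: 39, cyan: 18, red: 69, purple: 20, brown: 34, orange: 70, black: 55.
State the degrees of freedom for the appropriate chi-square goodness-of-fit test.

8

There are k = 9 categories and no parameters were estimated from the data, so df = 9 − 1 = 8.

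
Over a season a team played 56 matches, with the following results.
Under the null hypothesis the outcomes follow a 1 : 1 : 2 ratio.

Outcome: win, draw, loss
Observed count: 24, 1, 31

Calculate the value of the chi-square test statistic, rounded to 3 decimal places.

19.536

Ratio total = 4. Expected counts: 56×1/4 = 14, 56×1/4 = 14, 56×2/4 = 28.
χ² = (24−14)²/14 + (1−14)²/14 + (31−28)²/28
   = 7.1429 + 12.0714 + 0.3214
Sum = 19.536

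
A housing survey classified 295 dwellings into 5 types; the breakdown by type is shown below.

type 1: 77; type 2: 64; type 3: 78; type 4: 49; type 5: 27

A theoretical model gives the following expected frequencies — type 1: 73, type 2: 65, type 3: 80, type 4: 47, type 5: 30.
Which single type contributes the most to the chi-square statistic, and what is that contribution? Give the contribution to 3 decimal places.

χ² = (77−73)²/73 + (64−65)²/65 + (78−80)²/80 + (49−47)²/47 + (27−30)²/30
   = 0.2192 + 0.0154 + 0.0500 + 0.0851 + 0.3000
The largest term is for type 5: 0.300.

type 5, 0.300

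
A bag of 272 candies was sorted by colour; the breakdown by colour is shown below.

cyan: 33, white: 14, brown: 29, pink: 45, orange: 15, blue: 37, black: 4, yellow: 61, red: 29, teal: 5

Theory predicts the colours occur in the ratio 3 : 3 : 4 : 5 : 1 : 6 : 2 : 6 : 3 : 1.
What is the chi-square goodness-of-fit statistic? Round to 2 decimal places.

31.78

Ratio total = 34. Expected counts: 272×3/34 = 24, 272×3/34 = 24, 272×4/34 = 32, 272×5/34 = 40, 272×1/34 = 8, 272×6/34 = 48, 272×2/34 = 16, 272×6/34 = 48, 272×3/34 = 24, 272×1/34 = 8.
cyan: (33 − 24)²/24 = 81/24 = 3.375
white: (14 − 24)²/24 = 100/24 = 4.167
brown: (29 − 32)²/32 = 9/32 = 0.281
pink: (45 − 40)²/40 = 25/40 = 0.625
orange: (15 − 8)²/8 = 49/8 = 6.125
blue: (37 − 48)²/48 = 121/48 = 2.521
black: (4 − 16)²/16 = 144/16 = 9.000
yellow: (61 − 48)²/48 = 169/48 = 3.521
red: (29 − 24)²/24 = 25/24 = 1.042
teal: (5 − 8)²/8 = 9/8 = 1.125
Sum = 31.78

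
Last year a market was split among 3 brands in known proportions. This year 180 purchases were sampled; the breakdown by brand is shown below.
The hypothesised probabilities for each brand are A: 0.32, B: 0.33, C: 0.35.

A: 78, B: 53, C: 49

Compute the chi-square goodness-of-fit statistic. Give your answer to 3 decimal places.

11.026

Expected counts E_i = n·p_i: 180×0.32 = 57.6, 180×0.33 = 59.4, 180×0.35 = 63.
cat         O        E   (O−E)²/E
A          78     57.6     7.2250
B          53     59.4     0.6896
C          49       63     3.1111
Sum = 11.026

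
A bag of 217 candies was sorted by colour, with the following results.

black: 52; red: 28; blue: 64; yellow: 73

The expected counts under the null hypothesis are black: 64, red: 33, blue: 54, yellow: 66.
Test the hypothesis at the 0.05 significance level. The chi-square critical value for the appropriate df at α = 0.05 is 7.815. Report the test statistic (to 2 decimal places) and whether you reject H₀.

cat         O        E   (O−E)²/E
black      52       64      2.250
red        28       33      0.758
blue       64       54      1.852
yellow     73       66      0.742
Sum = 5.60
df = 3. Since 5.60 < 7.815, we do not reject H₀.

5.60; do not reject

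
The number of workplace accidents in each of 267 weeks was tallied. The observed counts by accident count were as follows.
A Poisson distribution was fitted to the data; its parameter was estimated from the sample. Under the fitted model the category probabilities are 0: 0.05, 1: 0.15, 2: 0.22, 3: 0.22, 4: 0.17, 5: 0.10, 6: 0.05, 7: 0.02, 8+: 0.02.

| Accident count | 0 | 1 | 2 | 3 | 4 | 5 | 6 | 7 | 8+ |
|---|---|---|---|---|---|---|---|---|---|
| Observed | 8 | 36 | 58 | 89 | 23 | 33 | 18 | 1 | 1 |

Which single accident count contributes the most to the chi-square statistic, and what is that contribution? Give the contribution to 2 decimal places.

3, 15.59

Expected counts E_i = n·p_i: 267×0.05 = 13.35, 267×0.15 = 40.05, 267×0.22 = 58.74, 267×0.22 = 58.74, 267×0.17 = 45.39, 267×0.10 = 26.7, 267×0.05 = 13.35, 267×0.02 = 5.34, 267×0.02 = 5.34.
χ² = (8−13.35)²/13.35 + (36−40.05)²/40.05 + (58−58.74)²/58.74 + (89−58.74)²/58.74 + (23−45.39)²/45.39 + (33−26.7)²/26.7 + (18−13.35)²/13.35 + (1−5.34)²/5.34 + (1−5.34)²/5.34
   = 2.144 + 0.410 + 0.009 + 15.588 + 11.045 + 1.487 + 1.620 + 3.527 + 3.527
The largest term is for 3: 15.59.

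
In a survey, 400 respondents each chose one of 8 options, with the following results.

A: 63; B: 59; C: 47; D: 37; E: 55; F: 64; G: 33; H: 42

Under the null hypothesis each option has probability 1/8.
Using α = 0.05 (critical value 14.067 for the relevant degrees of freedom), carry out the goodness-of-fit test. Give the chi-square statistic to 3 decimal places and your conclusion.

Expected count for each of the 8 categories: 400/8 = 50.
A: (63 − 50)²/50 = 169/50 = 3.3800
B: (59 − 50)²/50 = 81/50 = 1.6200
C: (47 − 50)²/50 = 9/50 = 0.1800
D: (37 − 50)²/50 = 169/50 = 3.3800
E: (55 − 50)²/50 = 25/50 = 0.5000
F: (64 − 50)²/50 = 196/50 = 3.9200
G: (33 − 50)²/50 = 289/50 = 5.7800
H: (42 − 50)²/50 = 64/50 = 1.2800
Sum = 20.040
df = 7. Since 20.040 > 14.067, we reject H₀.

20.040; reject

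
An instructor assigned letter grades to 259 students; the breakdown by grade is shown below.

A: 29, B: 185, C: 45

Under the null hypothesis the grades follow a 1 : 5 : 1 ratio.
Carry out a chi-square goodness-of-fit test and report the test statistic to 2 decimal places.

Ratio total = 7. Expected counts: 259×1/7 = 37, 259×5/7 = 185, 259×1/7 = 37.
χ² = (29−37)²/37 + (185−185)²/185 + (45−37)²/37
   = 1.730 + 0.000 + 1.730
Sum = 3.46

3.46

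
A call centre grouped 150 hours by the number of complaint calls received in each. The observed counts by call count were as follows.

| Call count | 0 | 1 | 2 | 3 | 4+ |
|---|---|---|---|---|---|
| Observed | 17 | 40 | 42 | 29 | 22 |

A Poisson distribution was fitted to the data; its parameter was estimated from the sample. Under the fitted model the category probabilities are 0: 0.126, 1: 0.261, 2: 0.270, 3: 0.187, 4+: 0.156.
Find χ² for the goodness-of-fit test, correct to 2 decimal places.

Expected counts E_i = n·p_i: 150×0.126 = 18.9, 150×0.261 = 39.15, 150×0.270 = 40.5, 150×0.187 = 28.05, 150×0.156 = 23.4.
cat         O        E   (O−E)²/E
0          17     18.9      0.191
1          40    39.15      0.018
2          42     40.5      0.056
3          29    28.05      0.032
4+         22     23.4      0.084
Sum = 0.38

0.38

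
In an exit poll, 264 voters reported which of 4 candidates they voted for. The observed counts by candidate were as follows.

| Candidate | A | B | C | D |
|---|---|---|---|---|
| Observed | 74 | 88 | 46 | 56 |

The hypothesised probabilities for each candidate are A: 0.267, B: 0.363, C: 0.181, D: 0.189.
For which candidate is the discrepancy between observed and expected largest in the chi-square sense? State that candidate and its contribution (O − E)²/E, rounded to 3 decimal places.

D, 0.747

Expected counts E_i = n·p_i: 264×0.267 = 70.488, 264×0.363 = 95.832, 264×0.181 = 47.784, 264×0.189 = 49.896.
cat         O        E   (O−E)²/E
A          74   70.488     0.1750
B          88   95.832     0.6401
C          46   47.784     0.0666
D          56   49.896     0.7467
The largest term is for D: 0.747.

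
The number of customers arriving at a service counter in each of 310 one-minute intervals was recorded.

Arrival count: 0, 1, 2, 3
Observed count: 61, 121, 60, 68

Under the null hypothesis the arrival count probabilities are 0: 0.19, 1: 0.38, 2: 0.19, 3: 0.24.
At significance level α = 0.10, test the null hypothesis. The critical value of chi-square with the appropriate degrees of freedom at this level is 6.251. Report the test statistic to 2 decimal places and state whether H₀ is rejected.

0.73; do not reject

Expected counts E_i = n·p_i: 310×0.19 = 58.9, 310×0.38 = 117.8, 310×0.19 = 58.9, 310×0.24 = 74.4.
χ² = (61−58.9)²/58.9 + (121−117.8)²/117.8 + (60−58.9)²/58.9 + (68−74.4)²/74.4
   = 0.075 + 0.087 + 0.021 + 0.551
Sum = 0.73
df = 3. Since 0.73 < 6.251, we do not reject H₀.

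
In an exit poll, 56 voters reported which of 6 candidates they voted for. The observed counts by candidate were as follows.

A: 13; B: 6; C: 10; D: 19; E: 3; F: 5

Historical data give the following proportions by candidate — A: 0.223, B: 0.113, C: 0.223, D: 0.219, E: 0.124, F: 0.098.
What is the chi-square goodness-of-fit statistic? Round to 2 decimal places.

Expected counts E_i = n·p_i: 56×0.223 = 12.488, 56×0.113 = 6.328, 56×0.223 = 12.488, 56×0.219 = 12.264, 56×0.124 = 6.944, 56×0.098 = 5.488.
cat         O        E   (O−E)²/E
A          13   12.488      0.021
B           6    6.328      0.017
C          10   12.488      0.496
D          19   12.264      3.700
E           3    6.944      2.240
F           5    5.488      0.043
Sum = 6.52

6.52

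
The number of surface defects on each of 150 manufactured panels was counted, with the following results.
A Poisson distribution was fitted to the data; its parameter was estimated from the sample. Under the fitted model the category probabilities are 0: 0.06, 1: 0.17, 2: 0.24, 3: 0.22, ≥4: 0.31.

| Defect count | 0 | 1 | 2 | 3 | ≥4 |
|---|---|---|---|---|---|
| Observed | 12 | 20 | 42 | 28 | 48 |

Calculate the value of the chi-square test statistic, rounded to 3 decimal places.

Expected counts E_i = n·p_i: 150×0.06 = 9, 150×0.17 = 25.5, 150×0.24 = 36, 150×0.22 = 33, 150×0.31 = 46.5.
0: (12 − 9)²/9 = 9/9 = 1.0000
1: (20 − 25.5)²/25.5 = 30.25/25.5 = 1.1863
2: (42 − 36)²/36 = 36/36 = 1.0000
3: (28 − 33)²/33 = 25/33 = 0.7576
≥4: (48 − 46.5)²/46.5 = 2.25/46.5 = 0.0484
Sum = 3.992

3.992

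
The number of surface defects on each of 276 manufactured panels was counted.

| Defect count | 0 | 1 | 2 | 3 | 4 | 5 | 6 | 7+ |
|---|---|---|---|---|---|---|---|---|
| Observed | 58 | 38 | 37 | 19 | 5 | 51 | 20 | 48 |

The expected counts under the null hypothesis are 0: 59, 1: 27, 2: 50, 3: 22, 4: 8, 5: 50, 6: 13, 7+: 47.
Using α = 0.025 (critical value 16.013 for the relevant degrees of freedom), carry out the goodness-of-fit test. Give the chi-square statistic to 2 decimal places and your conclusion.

13.22; do not reject

cat         O        E   (O−E)²/E
0          58       59      0.017
1          38       27      4.481
2          37       50      3.380
3          19       22      0.409
4           5        8      1.125
5          51       50      0.020
6          20       13      3.769
7+         48       47      0.021
Sum = 13.22
df = 7. Since 13.22 < 16.013, we do not reject H₀.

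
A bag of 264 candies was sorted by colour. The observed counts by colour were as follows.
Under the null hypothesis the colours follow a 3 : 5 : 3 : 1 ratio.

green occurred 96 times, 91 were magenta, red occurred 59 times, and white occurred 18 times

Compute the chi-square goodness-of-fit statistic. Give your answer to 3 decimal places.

Ratio total = 12. Expected counts: 264×3/12 = 66, 264×5/12 = 110, 264×3/12 = 66, 264×1/12 = 22.
green: (96 − 66)²/66 = 900/66 = 13.6364
magenta: (91 − 110)²/110 = 361/110 = 3.2818
red: (59 − 66)²/66 = 49/66 = 0.7424
white: (18 − 22)²/22 = 16/22 = 0.7273
Sum = 18.388

18.388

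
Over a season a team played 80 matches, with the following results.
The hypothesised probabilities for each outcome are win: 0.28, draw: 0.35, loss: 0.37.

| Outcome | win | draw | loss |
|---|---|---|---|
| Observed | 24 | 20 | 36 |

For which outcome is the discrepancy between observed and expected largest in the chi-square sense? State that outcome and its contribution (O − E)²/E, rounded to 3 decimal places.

draw, 2.286

Expected counts E_i = n·p_i: 80×0.28 = 22.4, 80×0.35 = 28, 80×0.37 = 29.6.
win: (24 − 22.4)²/22.4 = 2.56/22.4 = 0.1143
draw: (20 − 28)²/28 = 64/28 = 2.2857
loss: (36 − 29.6)²/29.6 = 40.96/29.6 = 1.3838
The largest term is for draw: 2.286.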